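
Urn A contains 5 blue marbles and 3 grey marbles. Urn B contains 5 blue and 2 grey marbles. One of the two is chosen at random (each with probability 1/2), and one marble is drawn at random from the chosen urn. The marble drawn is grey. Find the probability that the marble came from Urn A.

21/37

P(grey | Urn A) = 3/8; P(grey | Urn B) = 2/7.
P(grey) = 1/2·3/8 + 1/2·2/7 = 37/112.
By Bayes' rule, P(Urn A | grey) = 3/16 / 37/112 = 21/37 ≈ 0.5676.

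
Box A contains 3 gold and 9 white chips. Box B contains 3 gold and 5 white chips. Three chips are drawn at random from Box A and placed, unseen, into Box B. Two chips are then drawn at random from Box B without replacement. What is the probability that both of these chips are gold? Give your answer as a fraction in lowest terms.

Condition on how many of the transferred chips are gold (from Box A: 3 gold of 12; then Box B has 11 total).
  0 gold: C(3,0)C(9,3)/C(12,3) = 21/55; then P = C(3,2)/C(11,2) = 3/55
  1 gold: C(3,1)C(9,2)/C(12,3) = 27/55; then P = C(4,2)/C(11,2) = 6/55
  2 gold: C(3,2)C(9,1)/C(12,3) = 27/220; then P = C(5,2)/C(11,2) = 2/11
  3 gold: C(3,3)C(9,0)/C(12,3) = 1/220; then P = C(6,2)/C(11,2) = 3/11
P(both gold) = 237/2420 ≈ 0.0979.

237/2420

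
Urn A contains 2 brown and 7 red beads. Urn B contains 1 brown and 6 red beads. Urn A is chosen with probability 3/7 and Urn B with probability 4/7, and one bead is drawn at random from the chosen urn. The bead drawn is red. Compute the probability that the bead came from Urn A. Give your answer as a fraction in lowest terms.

49/121

P(red | Urn A) = 7/9; P(red | Urn B) = 6/7.
P(red) = 3/7·7/9 + 4/7·6/7 = 121/147.
By Bayes' rule, P(Urn A | red) = 1/3 / 121/147 = 49/121 ≈ 0.4050.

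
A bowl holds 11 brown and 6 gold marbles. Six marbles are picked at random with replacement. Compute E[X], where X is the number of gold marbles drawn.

By linearity of expectation, E[X] = Σ P(draw i is gold); each independent draw has P(gold) = 6/17.
E[X] = 6 · 6/17 = 36/17 ≈ 2.1176.

36/17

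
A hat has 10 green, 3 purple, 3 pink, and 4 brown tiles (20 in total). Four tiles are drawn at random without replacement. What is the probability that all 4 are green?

Unordered draws without replacement: count favorable combinations over C(20,4).
Favorable = C(10,4) · C(3,0) · C(3,0) · C(4,0) = 210; total = C(20,4) = 4845.
P = 210/4845 = 14/323 ≈ 0.0433.

14/323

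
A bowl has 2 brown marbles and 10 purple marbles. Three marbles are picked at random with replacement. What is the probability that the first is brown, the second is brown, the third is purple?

5/216

Multiply the conditional probability of each draw in order, with replacement (the composition resets each draw).
P = (2/12) · (2/12) · (10/12) = 5/216 ≈ 0.0231.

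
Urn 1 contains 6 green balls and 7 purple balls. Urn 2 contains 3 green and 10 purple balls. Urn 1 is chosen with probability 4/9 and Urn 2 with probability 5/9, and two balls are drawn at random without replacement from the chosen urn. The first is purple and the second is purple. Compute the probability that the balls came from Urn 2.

75/103

P(E | Urn 1) = 7/26; P(E | Urn 2) = 15/26.
P(E) = 4/9·7/26 + 5/9·15/26 = 103/234.
By Bayes' rule, P(Urn 2 | E) = 25/78 / 103/234 = 75/103 ≈ 0.7282.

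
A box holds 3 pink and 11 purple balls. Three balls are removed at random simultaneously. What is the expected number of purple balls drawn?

By linearity of expectation, E[X] = Σ P(draw i is purple); by symmetry each draw (even without replacement) has P(purple) = 11/14.
E[X] = 3 · 11/14 = 33/14 ≈ 2.3571.

33/14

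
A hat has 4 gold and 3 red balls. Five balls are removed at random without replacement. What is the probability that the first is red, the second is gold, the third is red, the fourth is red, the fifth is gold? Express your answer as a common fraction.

Multiply the conditional probability of each draw in order, without replacement, so each draw removes one from its color and from the total.
P = (3/7) · (4/6) · (2/5) · (1/4) · (3/3) = 1/35 ≈ 0.0286.

1/35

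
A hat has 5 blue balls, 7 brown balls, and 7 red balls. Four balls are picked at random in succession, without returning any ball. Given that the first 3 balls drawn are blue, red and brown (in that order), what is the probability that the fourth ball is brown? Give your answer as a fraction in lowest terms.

3/8

After removing 1 blue, 1 brown, 1 red, the hat has 6 brown out of 16 remaining.
P(fourth is brown | given) = 6/16 = 3/8 ≈ 0.3750.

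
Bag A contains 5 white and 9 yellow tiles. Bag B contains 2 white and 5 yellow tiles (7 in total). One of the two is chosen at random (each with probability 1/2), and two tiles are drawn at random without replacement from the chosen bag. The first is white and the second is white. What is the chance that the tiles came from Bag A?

P(E | Bag A) = 10/91; P(E | Bag B) = 1/21.
P(E) = 1/2·10/91 + 1/2·1/21 = 43/546.
By Bayes' rule, P(Bag A | E) = 5/91 / 43/546 = 30/43 ≈ 0.6977.

30/43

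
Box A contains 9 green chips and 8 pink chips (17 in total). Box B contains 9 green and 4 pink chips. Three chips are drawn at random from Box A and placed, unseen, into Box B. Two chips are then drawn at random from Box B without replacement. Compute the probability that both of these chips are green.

579/1360

Condition on how many of the transferred chips are green (from Box A: 9 green of 17; then Box B has 16 total).
  0 green: C(9,0)C(8,3)/C(17,3) = 7/85; then P = C(9,2)/C(16,2) = 3/10
  1 green: C(9,1)C(8,2)/C(17,3) = 63/170; then P = C(10,2)/C(16,2) = 3/8
  2 green: C(9,2)C(8,1)/C(17,3) = 36/85; then P = C(11,2)/C(16,2) = 11/24
  3 green: C(9,3)C(8,0)/C(17,3) = 21/170; then P = C(12,2)/C(16,2) = 11/20
P(both green) = 579/1360 ≈ 0.4257.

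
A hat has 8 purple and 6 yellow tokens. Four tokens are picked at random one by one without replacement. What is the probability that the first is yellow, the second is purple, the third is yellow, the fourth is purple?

Multiply the conditional probability of each draw in order, without replacement, so each draw removes one from its color and from the total.
P = (6/14) · (8/13) · (5/12) · (7/11) = 10/143 ≈ 0.0699.

10/143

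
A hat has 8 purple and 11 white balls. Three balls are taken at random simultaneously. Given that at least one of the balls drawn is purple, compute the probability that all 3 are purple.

14/201

P(all 3 purple) = C(8,3)/C(19,3) = 56/969; P(at least one purple) = 1 − C(11,3)/C(19,3) = 268/323.
Since 'all 3 purple' ⊆ 'at least one purple', P(all 3 | at least one) = 56/969 / 268/323 = 14/201 ≈ 0.0697.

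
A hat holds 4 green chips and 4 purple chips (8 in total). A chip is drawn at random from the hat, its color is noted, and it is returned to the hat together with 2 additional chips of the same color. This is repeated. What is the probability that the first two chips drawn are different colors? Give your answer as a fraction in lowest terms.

Either purple then green, or green then purple; after the first draw the total is 10.
P = (4/8)·(4/10) + (4/8)·(4/10) = 2/5 ≈ 0.4000.

2/5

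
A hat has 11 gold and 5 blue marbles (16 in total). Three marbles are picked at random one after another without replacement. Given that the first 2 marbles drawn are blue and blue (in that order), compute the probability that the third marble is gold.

11/14

After removing 2 blue, the hat has 11 gold out of 14 remaining.
P(third is gold | given) = 11/14 ≈ 0.7857.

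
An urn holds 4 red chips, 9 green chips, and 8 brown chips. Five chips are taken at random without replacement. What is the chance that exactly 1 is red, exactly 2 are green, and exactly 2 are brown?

Unordered draws without replacement: count favorable combinations over C(21,5).
Favorable = C(4,1) · C(9,2) · C(8,2) = 4032; total = C(21,5) = 20349.
P = 4032/20349 = 64/323 ≈ 0.1981.

64/323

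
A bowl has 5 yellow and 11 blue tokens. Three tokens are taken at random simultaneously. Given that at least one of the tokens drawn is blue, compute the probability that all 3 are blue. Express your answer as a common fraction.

P(all 3 blue) = C(11,3)/C(16,3) = 33/112; P(at least one blue) = 1 − C(5,3)/C(16,3) = 55/56.
Since 'all 3 blue' ⊆ 'at least one blue', P(all 3 | at least one) = 33/112 / 55/56 = 3/10 ≈ 0.3000.

3/10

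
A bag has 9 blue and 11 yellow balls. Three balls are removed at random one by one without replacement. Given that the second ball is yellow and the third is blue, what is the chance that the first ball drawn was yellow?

5/9

P(first=yellow and the second ball is yellow and the third is blue) = (11/20)·(10/19)·(9/18) = 11/76.
P(E) = Σ over first color = 11/95 + 11/76 = 99/380.
By Bayes, P(first=yellow | E) = 11/76 / 99/380 = 5/9 ≈ 0.5556.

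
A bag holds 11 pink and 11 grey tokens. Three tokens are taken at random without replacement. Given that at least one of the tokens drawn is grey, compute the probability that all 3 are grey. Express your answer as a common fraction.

P(all 3 grey) = C(11,3)/C(22,3) = 3/28; P(at least one grey) = 1 − C(11,3)/C(22,3) = 25/28.
Since 'all 3 grey' ⊆ 'at least one grey', P(all 3 | at least one) = 3/28 / 25/28 = 3/25 ≈ 0.1200.

3/25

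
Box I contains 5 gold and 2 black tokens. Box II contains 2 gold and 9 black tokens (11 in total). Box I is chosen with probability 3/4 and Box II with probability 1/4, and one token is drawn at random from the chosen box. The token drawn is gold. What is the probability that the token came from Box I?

165/179

P(gold | Box I) = 5/7; P(gold | Box II) = 2/11.
P(gold) = 3/4·5/7 + 1/4·2/11 = 179/308.
By Bayes' rule, P(Box I | gold) = 15/28 / 179/308 = 165/179 ≈ 0.9218.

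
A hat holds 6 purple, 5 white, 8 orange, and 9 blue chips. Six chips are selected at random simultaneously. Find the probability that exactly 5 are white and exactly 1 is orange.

Unordered draws without replacement: count favorable combinations over C(28,6).
Favorable = C(6,0) · C(5,5) · C(8,1) · C(9,0) = 8; total = C(28,6) = 376740.
P = 8/376740 = 2/94185 ≈ 0.0000.

2/94185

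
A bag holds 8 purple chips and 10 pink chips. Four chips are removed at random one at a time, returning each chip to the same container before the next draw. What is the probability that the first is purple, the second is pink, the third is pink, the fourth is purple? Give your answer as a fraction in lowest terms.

400/6561

Multiply the conditional probability of each draw in order, with replacement (the composition resets each draw).
P = (8/18) · (10/18) · (10/18) · (8/18) = 400/6561 ≈ 0.0610.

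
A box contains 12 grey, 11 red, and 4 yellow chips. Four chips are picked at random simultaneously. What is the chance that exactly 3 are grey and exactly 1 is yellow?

88/1755

Unordered draws without replacement: count favorable combinations over C(27,4).
Favorable = C(12,3) · C(11,0) · C(4,1) = 880; total = C(27,4) = 17550.
P = 880/17550 = 88/1755 ≈ 0.0501.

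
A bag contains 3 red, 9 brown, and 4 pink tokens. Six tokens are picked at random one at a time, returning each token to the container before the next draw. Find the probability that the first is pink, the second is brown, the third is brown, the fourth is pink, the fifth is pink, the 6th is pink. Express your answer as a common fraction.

Multiply the conditional probability of each draw in order, with replacement (the composition resets each draw).
P = (4/16) · (9/16) · (9/16) · (4/16) · (4/16) · (4/16) = 81/65536 ≈ 0.0012.

81/65536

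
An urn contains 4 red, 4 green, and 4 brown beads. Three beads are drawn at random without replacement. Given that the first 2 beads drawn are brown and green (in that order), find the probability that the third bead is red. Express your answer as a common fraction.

2/5

After removing 1 green, 1 brown, the urn has 4 red out of 10 remaining.
P(third is red | given) = 4/10 = 2/5 ≈ 0.4000.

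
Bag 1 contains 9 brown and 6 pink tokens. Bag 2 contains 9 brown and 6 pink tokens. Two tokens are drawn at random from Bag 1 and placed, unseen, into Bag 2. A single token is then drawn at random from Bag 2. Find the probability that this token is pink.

Condition on how many of the transferred tokens are pink (from Bag 1: 6 pink of 15; then Bag 2 has 17 total).
  0 pink: C(6,0)C(9,2)/C(15,2) = 12/35; then P = 6/17
  1 pink: C(6,1)C(9,1)/C(15,2) = 18/35; then P = 7/17
  2 pink: C(6,2)C(9,0)/C(15,2) = 1/7; then P = 8/17
P(pink from Bag 2) = 2/5 ≈ 0.4000.

2/5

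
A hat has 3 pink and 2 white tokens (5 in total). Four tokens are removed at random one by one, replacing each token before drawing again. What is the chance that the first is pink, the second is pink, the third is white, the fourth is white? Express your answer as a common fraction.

Multiply the conditional probability of each draw in order, with replacement (the composition resets each draw).
P = (3/5) · (3/5) · (2/5) · (2/5) = 36/625 ≈ 0.0576.

36/625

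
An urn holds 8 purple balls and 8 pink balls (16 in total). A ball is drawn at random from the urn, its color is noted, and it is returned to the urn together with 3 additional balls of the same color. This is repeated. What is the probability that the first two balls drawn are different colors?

Either pink then purple, or purple then pink; after the first draw the total is 19.
P = (8/16)·(8/19) + (8/16)·(8/19) = 8/19 ≈ 0.4211.

8/19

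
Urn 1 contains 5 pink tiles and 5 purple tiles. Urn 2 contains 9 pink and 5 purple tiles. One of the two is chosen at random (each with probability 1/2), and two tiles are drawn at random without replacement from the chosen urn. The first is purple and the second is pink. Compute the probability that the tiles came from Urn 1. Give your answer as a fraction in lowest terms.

91/172

P(E | Urn 1) = 5/18; P(E | Urn 2) = 45/182.
P(E) = 1/2·5/18 + 1/2·45/182 = 215/819.
By Bayes' rule, P(Urn 1 | E) = 5/36 / 215/819 = 91/172 ≈ 0.5291.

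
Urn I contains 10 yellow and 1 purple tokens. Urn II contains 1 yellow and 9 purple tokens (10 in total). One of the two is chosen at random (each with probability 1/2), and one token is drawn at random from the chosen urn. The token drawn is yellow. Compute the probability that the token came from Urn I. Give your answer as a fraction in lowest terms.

100/111

P(yellow | Urn I) = 10/11; P(yellow | Urn II) = 1/10.
P(yellow) = 1/2·10/11 + 1/2·1/10 = 111/220.
By Bayes' rule, P(Urn I | yellow) = 5/11 / 111/220 = 100/111 ≈ 0.9009.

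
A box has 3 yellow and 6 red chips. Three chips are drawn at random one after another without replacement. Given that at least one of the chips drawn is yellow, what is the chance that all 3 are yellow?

1/64

P(all 3 yellow) = C(3,3)/C(9,3) = 1/84; P(at least one yellow) = 1 − C(6,3)/C(9,3) = 16/21.
Since 'all 3 yellow' ⊆ 'at least one yellow', P(all 3 | at least one) = 1/84 / 16/21 = 1/64 ≈ 0.0156.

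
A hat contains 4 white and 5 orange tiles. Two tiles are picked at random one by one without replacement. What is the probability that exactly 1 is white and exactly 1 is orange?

5/9

Unordered draws without replacement: count favorable combinations over C(9,2).
Favorable = C(4,1) · C(5,1) = 20; total = C(9,2) = 36.
P = 20/36 = 5/9 ≈ 0.5556.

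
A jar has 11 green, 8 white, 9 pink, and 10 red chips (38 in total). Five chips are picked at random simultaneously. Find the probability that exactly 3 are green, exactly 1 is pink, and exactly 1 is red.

2475/83657

Unordered draws without replacement: count favorable combinations over C(38,5).
Favorable = C(11,3) · C(8,0) · C(9,1) · C(10,1) = 14850; total = C(38,5) = 501942.
P = 14850/501942 = 2475/83657 ≈ 0.0296.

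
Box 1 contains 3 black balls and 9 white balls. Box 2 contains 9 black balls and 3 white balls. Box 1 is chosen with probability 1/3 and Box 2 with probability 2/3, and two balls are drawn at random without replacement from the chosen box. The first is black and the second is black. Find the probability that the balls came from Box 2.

24/25

P(E | Box 1) = 1/22; P(E | Box 2) = 6/11.
P(E) = 1/3·1/22 + 2/3·6/11 = 25/66.
By Bayes' rule, P(Box 2 | E) = 4/11 / 25/66 = 24/25 ≈ 0.9600.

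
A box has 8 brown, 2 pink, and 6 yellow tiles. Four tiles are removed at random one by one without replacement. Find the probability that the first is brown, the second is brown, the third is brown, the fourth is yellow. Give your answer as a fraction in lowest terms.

3/65

Multiply the conditional probability of each draw in order, without replacement, so each draw removes one from its color and from the total.
P = (8/16) · (7/15) · (6/14) · (6/13) = 3/65 ≈ 0.0462.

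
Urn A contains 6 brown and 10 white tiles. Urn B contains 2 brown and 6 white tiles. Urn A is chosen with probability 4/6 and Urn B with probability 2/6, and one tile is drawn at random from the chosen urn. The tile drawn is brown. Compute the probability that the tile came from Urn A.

P(brown | Urn A) = 3/8; P(brown | Urn B) = 1/4.
P(brown) = 2/3·3/8 + 1/3·1/4 = 1/3.
By Bayes' rule, P(Urn A | brown) = 1/4 / 1/3 = 3/4 ≈ 0.7500.

3/4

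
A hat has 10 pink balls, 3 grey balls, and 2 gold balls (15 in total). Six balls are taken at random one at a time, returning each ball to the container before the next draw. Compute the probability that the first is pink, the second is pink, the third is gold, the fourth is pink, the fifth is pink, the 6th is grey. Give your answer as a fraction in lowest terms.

32/6075

Multiply the conditional probability of each draw in order, with replacement (the composition resets each draw).
P = (10/15) · (10/15) · (2/15) · (10/15) · (10/15) · (3/15) = 32/6075 ≈ 0.0053.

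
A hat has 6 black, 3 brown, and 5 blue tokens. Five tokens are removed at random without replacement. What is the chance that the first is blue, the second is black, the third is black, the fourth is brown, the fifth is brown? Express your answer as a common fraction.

15/4004

Multiply the conditional probability of each draw in order, without replacement, so each draw removes one from its color and from the total.
P = (5/14) · (6/13) · (5/12) · (3/11) · (2/10) = 15/4004 ≈ 0.0037.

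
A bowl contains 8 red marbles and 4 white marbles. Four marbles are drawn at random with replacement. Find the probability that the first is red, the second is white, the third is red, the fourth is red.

8/81

Multiply the conditional probability of each draw in order, with replacement (the composition resets each draw).
P = (8/12) · (4/12) · (8/12) · (8/12) = 8/81 ≈ 0.0988.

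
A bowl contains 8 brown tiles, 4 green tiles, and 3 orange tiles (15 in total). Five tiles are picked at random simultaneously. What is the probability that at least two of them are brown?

Sum the hypergeometric tail for j = 2,…,5 brown tiles.
Favorable = C(8,2)·C(7,3) + C(8,3)·C(7,2) + C(8,4)·C(7,1) + C(8,5)·C(7,0) = 2702; total = C(15,5) = 3003.
P = 2702/3003 = 386/429 ≈ 0.8998.

386/429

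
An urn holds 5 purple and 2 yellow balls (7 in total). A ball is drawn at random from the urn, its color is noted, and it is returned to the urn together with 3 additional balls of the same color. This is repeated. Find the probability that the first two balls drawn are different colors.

2/7

Either yellow then purple, or purple then yellow; after the first draw the total is 10.
P = (2/7)·(5/10) + (5/7)·(2/10) = 2/7 ≈ 0.2857.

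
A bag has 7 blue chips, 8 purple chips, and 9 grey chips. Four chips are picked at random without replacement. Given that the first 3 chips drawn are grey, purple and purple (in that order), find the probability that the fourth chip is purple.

After removing 2 purple, 1 grey, the bag has 6 purple out of 21 remaining.
P(fourth is purple | given) = 6/21 = 2/7 ≈ 0.2857.

2/7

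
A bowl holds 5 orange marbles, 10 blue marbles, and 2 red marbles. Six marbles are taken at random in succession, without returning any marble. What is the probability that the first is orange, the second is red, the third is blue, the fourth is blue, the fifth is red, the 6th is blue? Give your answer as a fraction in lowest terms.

Multiply the conditional probability of each draw in order, without replacement, so each draw removes one from its color and from the total.
P = (5/17) · (2/16) · (10/15) · (9/14) · (1/13) · (8/12) = 5/6188 ≈ 0.0008.

5/6188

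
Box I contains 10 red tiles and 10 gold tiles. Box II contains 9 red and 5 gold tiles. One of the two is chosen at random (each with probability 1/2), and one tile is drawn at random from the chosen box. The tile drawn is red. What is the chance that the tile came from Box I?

P(red | Box I) = 1/2; P(red | Box II) = 9/14.
P(red) = 1/2·1/2 + 1/2·9/14 = 4/7.
By Bayes' rule, P(Box I | red) = 1/4 / 4/7 = 7/16 ≈ 0.4375.

7/16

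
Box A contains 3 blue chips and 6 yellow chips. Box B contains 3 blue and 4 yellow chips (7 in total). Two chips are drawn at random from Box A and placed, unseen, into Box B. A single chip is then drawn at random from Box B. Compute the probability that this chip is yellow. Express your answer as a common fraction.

Condition on how many of the transferred chips are yellow (from Box A: 6 yellow of 9; then Box B has 9 total).
  0 yellow: C(6,0)C(3,2)/C(9,2) = 1/12; then P = 4/9
  1 yellow: C(6,1)C(3,1)/C(9,2) = 1/2; then P = 5/9
  2 yellow: C(6,2)C(3,0)/C(9,2) = 5/12; then P = 6/9
P(yellow from Box B) = 16/27 ≈ 0.5926.

16/27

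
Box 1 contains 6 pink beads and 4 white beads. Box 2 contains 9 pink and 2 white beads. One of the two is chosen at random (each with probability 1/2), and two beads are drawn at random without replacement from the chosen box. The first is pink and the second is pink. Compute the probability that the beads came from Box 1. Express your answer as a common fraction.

55/163

P(E | Box 1) = 1/3; P(E | Box 2) = 36/55.
P(E) = 1/2·1/3 + 1/2·36/55 = 163/330.
By Bayes' rule, P(Box 1 | E) = 1/6 / 163/330 = 55/163 ≈ 0.3374.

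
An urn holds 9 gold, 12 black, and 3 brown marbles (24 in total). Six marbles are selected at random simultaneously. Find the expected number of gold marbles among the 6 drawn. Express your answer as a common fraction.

By linearity of expectation, E[X] = Σ P(draw i is gold); by symmetry each draw (even without replacement) has P(gold) = 9/24.
E[X] = 6 · 9/24 = 9/4 ≈ 2.2500.

9/4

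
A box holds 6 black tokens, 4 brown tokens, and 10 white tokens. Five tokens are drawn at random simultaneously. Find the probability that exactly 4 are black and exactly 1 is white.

25/2584

Unordered draws without replacement: count favorable combinations over C(20,5).
Favorable = C(6,4) · C(4,0) · C(10,1) = 150; total = C(20,5) = 15504.
P = 150/15504 = 25/2584 ≈ 0.0097.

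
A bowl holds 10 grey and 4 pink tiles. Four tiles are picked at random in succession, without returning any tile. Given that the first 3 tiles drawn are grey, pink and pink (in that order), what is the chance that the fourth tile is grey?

After removing 1 grey, 2 pink, the bowl has 9 grey out of 11 remaining.
P(fourth is grey | given) = 9/11 ≈ 0.8182.

9/11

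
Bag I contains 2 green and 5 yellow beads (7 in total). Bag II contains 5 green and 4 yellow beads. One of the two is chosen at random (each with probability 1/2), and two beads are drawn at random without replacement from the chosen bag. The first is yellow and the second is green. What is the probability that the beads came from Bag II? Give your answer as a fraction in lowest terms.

P(E | Bag I) = 5/21; P(E | Bag II) = 5/18.
P(E) = 1/2·5/21 + 1/2·5/18 = 65/252.
By Bayes' rule, P(Bag II | E) = 5/36 / 65/252 = 7/13 ≈ 0.5385.

7/13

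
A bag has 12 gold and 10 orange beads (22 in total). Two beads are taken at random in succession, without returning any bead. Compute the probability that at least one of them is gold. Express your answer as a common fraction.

62/77

Use the complement: P(at least one gold) = 1 − P(no gold).
P(none) = C(10,2)/C(22,2) = 45/231.
So P = 1 − 45/231 = 62/77 ≈ 0.8052.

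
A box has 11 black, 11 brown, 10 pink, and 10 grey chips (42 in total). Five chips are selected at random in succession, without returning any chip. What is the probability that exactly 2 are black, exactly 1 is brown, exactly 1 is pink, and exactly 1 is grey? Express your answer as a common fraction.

15125/212667

Unordered draws without replacement: count favorable combinations over C(42,5).
Favorable = C(11,2) · C(11,1) · C(10,1) · C(10,1) = 60500; total = C(42,5) = 850668.
P = 60500/850668 = 15125/212667 ≈ 0.0711.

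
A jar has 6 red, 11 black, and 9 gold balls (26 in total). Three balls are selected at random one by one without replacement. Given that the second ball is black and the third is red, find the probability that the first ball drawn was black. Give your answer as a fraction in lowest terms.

5/12

P(first=black and the second ball is black and the third is red) = (11/26)·(10/25)·(6/24) = 11/260.
P(E) = Σ over first color = 11/520 + 11/260 + 99/2600 = 33/325.
By Bayes, P(first=black | E) = 11/260 / 33/325 = 5/12 ≈ 0.4167.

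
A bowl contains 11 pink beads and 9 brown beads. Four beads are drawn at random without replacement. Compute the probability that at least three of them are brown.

Sum the hypergeometric tail for j = 3,…,4 brown beads.
Favorable = C(9,3)·C(11,1) + C(9,4)·C(11,0) = 1050; total = C(20,4) = 4845.
P = 1050/4845 = 70/323 ≈ 0.2167.

70/323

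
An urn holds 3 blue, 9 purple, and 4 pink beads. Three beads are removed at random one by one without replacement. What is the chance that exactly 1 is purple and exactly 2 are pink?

27/280

Unordered draws without replacement: count favorable combinations over C(16,3).
Favorable = C(3,0) · C(9,1) · C(4,2) = 54; total = C(16,3) = 560.
P = 54/560 = 27/280 ≈ 0.0964.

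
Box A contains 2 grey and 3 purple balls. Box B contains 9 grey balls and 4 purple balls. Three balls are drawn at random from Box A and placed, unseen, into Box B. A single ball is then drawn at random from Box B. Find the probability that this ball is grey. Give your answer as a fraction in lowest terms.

Condition on how many of the transferred balls are grey (from Box A: 2 grey of 5; then Box B has 16 total).
  0 grey: C(2,0)C(3,3)/C(5,3) = 1/10; then P = 9/16
  1 grey: C(2,1)C(3,2)/C(5,3) = 3/5; then P = 10/16
  2 grey: C(2,2)C(3,1)/C(5,3) = 3/10; then P = 11/16
P(grey from Box B) = 51/80 ≈ 0.6375.

51/80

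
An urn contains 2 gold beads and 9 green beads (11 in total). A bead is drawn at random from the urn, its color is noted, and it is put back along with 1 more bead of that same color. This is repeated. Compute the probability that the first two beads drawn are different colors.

3/11

Either green then gold, or gold then green; after the first draw the total is 12.
P = (9/11)·(2/12) + (2/11)·(9/12) = 3/11 ≈ 0.2727.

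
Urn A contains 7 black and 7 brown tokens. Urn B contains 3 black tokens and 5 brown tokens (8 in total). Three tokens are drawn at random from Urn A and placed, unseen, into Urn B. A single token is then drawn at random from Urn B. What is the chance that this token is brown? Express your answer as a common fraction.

13/22

Condition on how many of the transferred tokens are brown (from Urn A: 7 brown of 14; then Urn B has 11 total).
  0 brown: C(7,0)C(7,3)/C(14,3) = 5/52; then P = 5/11
  1 brown: C(7,1)C(7,2)/C(14,3) = 21/52; then P = 6/11
  2 brown: C(7,2)C(7,1)/C(14,3) = 21/52; then P = 7/11
  3 brown: C(7,3)C(7,0)/C(14,3) = 5/52; then P = 8/11
P(brown from Urn B) = 13/22 ≈ 0.5909.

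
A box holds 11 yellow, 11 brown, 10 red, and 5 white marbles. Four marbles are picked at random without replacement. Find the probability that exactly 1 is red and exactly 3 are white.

Unordered draws without replacement: count favorable combinations over C(37,4).
Favorable = C(11,0) · C(11,0) · C(10,1) · C(5,3) = 100; total = C(37,4) = 66045.
P = 100/66045 = 20/13209 ≈ 0.0015.

20/13209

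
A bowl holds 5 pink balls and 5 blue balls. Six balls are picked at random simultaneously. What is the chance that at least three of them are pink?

31/42

Sum the hypergeometric tail for j = 3,…,5 pink balls.
Favorable = C(5,3)·C(5,3) + C(5,4)·C(5,2) + C(5,5)·C(5,1) = 155; total = C(10,6) = 210.
P = 155/210 = 31/42 ≈ 0.7381.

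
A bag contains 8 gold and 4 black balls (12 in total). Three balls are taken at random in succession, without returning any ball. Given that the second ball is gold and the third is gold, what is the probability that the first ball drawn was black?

P(first=black and the second ball is gold and the third is gold) = (4/12)·(8/11)·(7/10) = 28/165.
P(E) = Σ over first color = 14/55 + 28/165 = 14/33.
By Bayes, P(first=black | E) = 28/165 / 14/33 = 2/5 ≈ 0.4000.

2/5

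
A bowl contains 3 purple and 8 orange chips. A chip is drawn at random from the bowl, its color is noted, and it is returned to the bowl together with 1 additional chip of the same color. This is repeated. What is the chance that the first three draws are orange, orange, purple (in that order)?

Track the composition after each reinforcement of +1.
P = (8/11) · (9/12) · (3/13) = 18/143 ≈ 0.1259.

18/143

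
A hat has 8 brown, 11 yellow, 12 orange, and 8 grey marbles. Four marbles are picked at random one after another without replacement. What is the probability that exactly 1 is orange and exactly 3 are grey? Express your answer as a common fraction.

Unordered draws without replacement: count favorable combinations over C(39,4).
Favorable = C(8,0) · C(11,0) · C(12,1) · C(8,3) = 672; total = C(39,4) = 82251.
P = 672/82251 = 224/27417 ≈ 0.0082.

224/27417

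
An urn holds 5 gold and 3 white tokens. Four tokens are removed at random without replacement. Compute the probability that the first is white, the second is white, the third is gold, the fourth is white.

Multiply the conditional probability of each draw in order, without replacement, so each draw removes one from its color and from the total.
P = (3/8) · (2/7) · (5/6) · (1/5) = 1/56 ≈ 0.0179.

1/56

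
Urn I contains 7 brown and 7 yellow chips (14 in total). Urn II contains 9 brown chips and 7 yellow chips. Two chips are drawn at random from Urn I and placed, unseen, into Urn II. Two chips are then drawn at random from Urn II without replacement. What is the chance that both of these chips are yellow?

367/1989

Condition on how many of the transferred chips are yellow (from Urn I: 7 yellow of 14; then Urn II has 18 total).
  0 yellow: C(7,0)C(7,2)/C(14,2) = 3/13; then P = C(7,2)/C(18,2) = 7/51
  1 yellow: C(7,1)C(7,1)/C(14,2) = 7/13; then P = C(8,2)/C(18,2) = 28/153
  2 yellow: C(7,2)C(7,0)/C(14,2) = 3/13; then P = C(9,2)/C(18,2) = 4/17
P(both yellow) = 367/1989 ≈ 0.1845.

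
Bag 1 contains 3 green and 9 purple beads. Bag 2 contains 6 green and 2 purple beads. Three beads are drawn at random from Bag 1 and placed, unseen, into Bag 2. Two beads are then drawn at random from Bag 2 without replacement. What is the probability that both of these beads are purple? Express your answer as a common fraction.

Condition on how many of the transferred beads are purple (from Bag 1: 9 purple of 12; then Bag 2 has 11 total).
  0 purple: C(9,0)C(3,3)/C(12,3) = 1/220; then P = C(2,2)/C(11,2) = 1/55
  1 purple: C(9,1)C(3,2)/C(12,3) = 27/220; then P = C(3,2)/C(11,2) = 3/55
  2 purple: C(9,2)C(3,1)/C(12,3) = 27/55; then P = C(4,2)/C(11,2) = 6/55
  3 purple: C(9,3)C(3,0)/C(12,3) = 21/55; then P = C(5,2)/C(11,2) = 2/11
P(both purple) = 157/1210 ≈ 0.1298.

157/1210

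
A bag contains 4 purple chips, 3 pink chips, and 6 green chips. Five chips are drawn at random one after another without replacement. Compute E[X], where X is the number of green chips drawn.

30/13

By linearity of expectation, E[X] = Σ P(draw i is green); by symmetry each draw (even without replacement) has P(green) = 6/13.
E[X] = 5 · 6/13 = 30/13 ≈ 2.3077.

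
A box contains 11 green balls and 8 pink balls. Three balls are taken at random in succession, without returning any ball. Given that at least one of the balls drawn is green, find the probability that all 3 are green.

P(all 3 green) = C(11,3)/C(19,3) = 55/323; P(at least one green) = 1 − C(8,3)/C(19,3) = 913/969.
Since 'all 3 green' ⊆ 'at least one green', P(all 3 | at least one) = 55/323 / 913/969 = 15/83 ≈ 0.1807.

15/83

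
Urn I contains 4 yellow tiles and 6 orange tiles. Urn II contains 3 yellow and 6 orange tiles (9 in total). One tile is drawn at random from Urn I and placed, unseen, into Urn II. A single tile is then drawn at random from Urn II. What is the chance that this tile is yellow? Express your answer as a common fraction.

Condition on how many of the transferred tiles are yellow (from Urn I: 4 yellow of 10; then Urn II has 10 total).
  0 yellow: C(4,0)C(6,1)/C(10,1) = 3/5; then P = 3/10
  1 yellow: C(4,1)C(6,0)/C(10,1) = 2/5; then P = 4/10
P(yellow from Urn II) = 17/50 ≈ 0.3400.

17/50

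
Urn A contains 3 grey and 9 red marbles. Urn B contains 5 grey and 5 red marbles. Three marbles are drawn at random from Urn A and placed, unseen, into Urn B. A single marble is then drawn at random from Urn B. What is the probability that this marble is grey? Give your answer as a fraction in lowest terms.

23/52

Condition on how many of the transferred marbles are grey (from Urn A: 3 grey of 12; then Urn B has 13 total).
  0 grey: C(3,0)C(9,3)/C(12,3) = 21/55; then P = 5/13
  1 grey: C(3,1)C(9,2)/C(12,3) = 27/55; then P = 6/13
  2 grey: C(3,2)C(9,1)/C(12,3) = 27/220; then P = 7/13
  3 grey: C(3,3)C(9,0)/C(12,3) = 1/220; then P = 8/13
P(grey from Urn B) = 23/52 ≈ 0.4423.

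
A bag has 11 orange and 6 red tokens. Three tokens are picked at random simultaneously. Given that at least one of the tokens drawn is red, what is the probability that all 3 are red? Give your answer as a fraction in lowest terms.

P(all 3 red) = C(6,3)/C(17,3) = 1/34; P(at least one red) = 1 − C(11,3)/C(17,3) = 103/136.
Since 'all 3 red' ⊆ 'at least one red', P(all 3 | at least one) = 1/34 / 103/136 = 4/103 ≈ 0.0388.

4/103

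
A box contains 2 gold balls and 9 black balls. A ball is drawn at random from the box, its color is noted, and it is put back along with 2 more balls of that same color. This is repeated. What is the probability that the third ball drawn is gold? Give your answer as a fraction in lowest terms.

Sum over the four possibilities for the first two draws (gold/not-gold each), tracking how the gold count and total change by +2 per draw.
P(third is gold) = 2/11 ≈ 0.1818. (In a Pólya urn every draw has the same marginal probability 2/11.)

2/11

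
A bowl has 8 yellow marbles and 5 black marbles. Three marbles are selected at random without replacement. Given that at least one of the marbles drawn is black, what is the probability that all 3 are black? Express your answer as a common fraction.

1/23

P(all 3 black) = C(5,3)/C(13,3) = 5/143; P(at least one black) = 1 − C(8,3)/C(13,3) = 115/143.
Since 'all 3 black' ⊆ 'at least one black', P(all 3 | at least one) = 5/143 / 115/143 = 1/23 ≈ 0.0435.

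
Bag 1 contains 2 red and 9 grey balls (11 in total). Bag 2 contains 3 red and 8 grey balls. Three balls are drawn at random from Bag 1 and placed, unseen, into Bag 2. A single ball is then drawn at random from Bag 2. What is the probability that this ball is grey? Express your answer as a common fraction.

115/154

Condition on how many of the transferred balls are grey (from Bag 1: 9 grey of 11; then Bag 2 has 14 total).
  1 grey: C(9,1)C(2,2)/C(11,3) = 3/55; then P = 9/14
  2 grey: C(9,2)C(2,1)/C(11,3) = 24/55; then P = 10/14
  3 grey: C(9,3)C(2,0)/C(11,3) = 28/55; then P = 11/14
P(grey from Bag 2) = 115/154 ≈ 0.7468.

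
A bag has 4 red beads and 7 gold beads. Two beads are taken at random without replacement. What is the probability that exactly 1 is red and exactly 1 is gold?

28/55

Unordered draws without replacement: count favorable combinations over C(11,2).
Favorable = C(4,1) · C(7,1) = 28; total = C(11,2) = 55.
P = 28/55 = 28/55 ≈ 0.5091.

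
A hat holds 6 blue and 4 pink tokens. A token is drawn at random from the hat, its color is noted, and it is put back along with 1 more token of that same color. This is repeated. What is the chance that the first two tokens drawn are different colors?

24/55

Either pink then blue, or blue then pink; after the first draw the total is 11.
P = (4/10)·(6/11) + (6/10)·(4/11) = 24/55 ≈ 0.4364.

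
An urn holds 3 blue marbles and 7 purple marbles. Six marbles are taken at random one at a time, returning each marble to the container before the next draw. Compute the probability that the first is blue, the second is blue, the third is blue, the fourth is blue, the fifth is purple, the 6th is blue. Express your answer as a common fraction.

Multiply the conditional probability of each draw in order, with replacement (the composition resets each draw).
P = (3/10) · (3/10) · (3/10) · (3/10) · (7/10) · (3/10) = 1701/1000000 ≈ 0.0017.

1701/1000000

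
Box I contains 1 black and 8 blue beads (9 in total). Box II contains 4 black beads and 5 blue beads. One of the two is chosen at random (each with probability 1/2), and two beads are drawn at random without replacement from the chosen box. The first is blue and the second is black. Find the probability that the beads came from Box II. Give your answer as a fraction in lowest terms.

5/7

P(E | Box I) = 1/9; P(E | Box II) = 5/18.
P(E) = 1/2·1/9 + 1/2·5/18 = 7/36.
By Bayes' rule, P(Box II | E) = 5/36 / 7/36 = 5/7 ≈ 0.7143.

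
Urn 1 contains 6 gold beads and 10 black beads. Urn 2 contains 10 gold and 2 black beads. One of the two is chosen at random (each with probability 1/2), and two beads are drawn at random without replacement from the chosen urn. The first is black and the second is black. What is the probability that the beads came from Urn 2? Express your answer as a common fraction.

P(E | Urn 1) = 3/8; P(E | Urn 2) = 1/66.
P(E) = 1/2·3/8 + 1/2·1/66 = 103/528.
By Bayes' rule, P(Urn 2 | E) = 1/132 / 103/528 = 4/103 ≈ 0.0388.

4/103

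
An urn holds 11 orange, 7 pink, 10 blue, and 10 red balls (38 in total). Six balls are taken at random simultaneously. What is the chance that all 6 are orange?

2/11951

Unordered draws without replacement: count favorable combinations over C(38,6).
Favorable = C(11,6) · C(7,0) · C(10,0) · C(10,0) = 462; total = C(38,6) = 2760681.
P = 462/2760681 = 2/11951 ≈ 0.0002.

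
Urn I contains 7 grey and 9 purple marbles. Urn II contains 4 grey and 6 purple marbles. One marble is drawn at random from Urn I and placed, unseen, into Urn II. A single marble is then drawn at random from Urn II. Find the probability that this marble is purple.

105/176

Condition on how many of the transferred marbles are purple (from Urn I: 9 purple of 16; then Urn II has 11 total).
  0 purple: C(9,0)C(7,1)/C(16,1) = 7/16; then P = 6/11
  1 purple: C(9,1)C(7,0)/C(16,1) = 9/16; then P = 7/11
P(purple from Urn II) = 105/176 ≈ 0.5966.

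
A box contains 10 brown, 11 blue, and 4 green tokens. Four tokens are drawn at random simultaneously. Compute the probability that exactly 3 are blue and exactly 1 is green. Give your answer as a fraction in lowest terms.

Unordered draws without replacement: count favorable combinations over C(25,4).
Favorable = C(10,0) · C(11,3) · C(4,1) = 660; total = C(25,4) = 12650.
P = 660/12650 = 6/115 ≈ 0.0522.

6/115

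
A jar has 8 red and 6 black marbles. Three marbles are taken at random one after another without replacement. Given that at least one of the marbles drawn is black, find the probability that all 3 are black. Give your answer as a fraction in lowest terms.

5/77

P(all 3 black) = C(6,3)/C(14,3) = 5/91; P(at least one black) = 1 − C(8,3)/C(14,3) = 11/13.
Since 'all 3 black' ⊆ 'at least one black', P(all 3 | at least one) = 5/91 / 11/13 = 5/77 ≈ 0.0649.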